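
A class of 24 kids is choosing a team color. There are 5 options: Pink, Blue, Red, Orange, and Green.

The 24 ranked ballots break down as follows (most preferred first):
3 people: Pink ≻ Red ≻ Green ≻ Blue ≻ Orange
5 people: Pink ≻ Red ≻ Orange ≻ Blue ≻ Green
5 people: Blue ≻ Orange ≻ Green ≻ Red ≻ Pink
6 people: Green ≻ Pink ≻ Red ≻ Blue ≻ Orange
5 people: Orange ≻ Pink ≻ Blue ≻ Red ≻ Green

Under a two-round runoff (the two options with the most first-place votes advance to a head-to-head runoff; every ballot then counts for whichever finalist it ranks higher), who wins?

Pink

Round 1 first-place votes: Pink 8, Blue 5, Red 0, Orange 5, Green 6. Pink and Green advance.
Runoff: Pink is ranked above Green on 13 ballots, Green above Pink on 11.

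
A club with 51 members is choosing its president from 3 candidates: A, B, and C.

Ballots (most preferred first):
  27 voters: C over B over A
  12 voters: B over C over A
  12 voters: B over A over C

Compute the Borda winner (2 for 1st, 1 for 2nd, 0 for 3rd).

A: 27×0 + 12×0 + 12×1 = 12
B: 27×1 + 12×2 + 12×2 = 75
C: 27×2 + 12×1 + 12×0 = 66

B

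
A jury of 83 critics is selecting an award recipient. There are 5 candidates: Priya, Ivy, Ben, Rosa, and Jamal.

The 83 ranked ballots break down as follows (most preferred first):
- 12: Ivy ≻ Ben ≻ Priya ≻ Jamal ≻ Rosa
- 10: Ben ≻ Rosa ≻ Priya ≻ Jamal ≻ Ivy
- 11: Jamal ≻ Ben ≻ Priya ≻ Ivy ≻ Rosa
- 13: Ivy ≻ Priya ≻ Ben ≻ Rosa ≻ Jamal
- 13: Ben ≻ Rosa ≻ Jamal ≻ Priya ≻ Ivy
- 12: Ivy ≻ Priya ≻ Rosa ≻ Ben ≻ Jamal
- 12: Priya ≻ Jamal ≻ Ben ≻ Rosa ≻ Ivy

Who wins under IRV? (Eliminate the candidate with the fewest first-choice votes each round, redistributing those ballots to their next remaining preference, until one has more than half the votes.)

Round 1: Priya 12, Ivy 37, Ben 23, Rosa 0, Jamal 11. Rosa eliminated.
Round 2: Priya 12, Ivy 37, Ben 23, Jamal 11. Jamal eliminated.
Round 3: Priya 12, Ivy 37, Ben 34. Priya eliminated.
Round 4: Ivy 37, Ben 46. Ben has a majority (≥42).

Ben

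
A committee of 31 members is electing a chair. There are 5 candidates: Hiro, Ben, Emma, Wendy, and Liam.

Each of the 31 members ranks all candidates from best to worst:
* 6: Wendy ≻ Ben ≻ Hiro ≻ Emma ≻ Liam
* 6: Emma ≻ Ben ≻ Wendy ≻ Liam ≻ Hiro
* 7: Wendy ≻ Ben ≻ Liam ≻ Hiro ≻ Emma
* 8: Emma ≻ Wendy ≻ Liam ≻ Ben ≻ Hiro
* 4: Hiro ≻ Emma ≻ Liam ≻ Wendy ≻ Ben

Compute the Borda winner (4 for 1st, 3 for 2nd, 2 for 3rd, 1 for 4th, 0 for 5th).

Wendy

Hiro: 6×2 + 6×0 + 7×1 + 8×0 + 4×4 = 35
Ben: 6×3 + 6×3 + 7×3 + 8×1 + 4×0 = 65
Emma: 6×1 + 6×4 + 7×0 + 8×4 + 4×3 = 74
Wendy: 6×4 + 6×2 + 7×4 + 8×3 + 4×1 = 92
Liam: 6×0 + 6×1 + 7×2 + 8×2 + 4×2 = 44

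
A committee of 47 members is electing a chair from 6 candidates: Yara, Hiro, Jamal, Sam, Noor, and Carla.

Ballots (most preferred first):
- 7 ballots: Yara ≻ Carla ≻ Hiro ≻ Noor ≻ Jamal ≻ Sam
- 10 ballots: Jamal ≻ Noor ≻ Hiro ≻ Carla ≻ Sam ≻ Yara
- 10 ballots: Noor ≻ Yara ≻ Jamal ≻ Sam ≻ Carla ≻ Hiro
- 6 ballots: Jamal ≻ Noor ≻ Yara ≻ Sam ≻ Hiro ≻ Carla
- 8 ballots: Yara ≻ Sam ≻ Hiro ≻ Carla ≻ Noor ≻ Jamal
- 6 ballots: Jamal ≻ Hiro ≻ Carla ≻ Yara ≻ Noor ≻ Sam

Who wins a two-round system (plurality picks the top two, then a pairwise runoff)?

Round 1 first-place votes: Yara 15, Hiro 0, Jamal 22, Sam 0, Noor 10, Carla 0. Jamal and Yara advance.
Runoff: Jamal is ranked above Yara on 22 ballots, Yara above Jamal on 25.

Yara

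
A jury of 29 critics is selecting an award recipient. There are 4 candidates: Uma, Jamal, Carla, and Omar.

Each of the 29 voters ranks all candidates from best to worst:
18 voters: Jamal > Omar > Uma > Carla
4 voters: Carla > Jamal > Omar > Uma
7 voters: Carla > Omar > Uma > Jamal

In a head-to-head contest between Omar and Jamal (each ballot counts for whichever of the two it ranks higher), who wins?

Omar is ranked above Jamal on 7 ballots; Jamal above Omar on 22.

Jamal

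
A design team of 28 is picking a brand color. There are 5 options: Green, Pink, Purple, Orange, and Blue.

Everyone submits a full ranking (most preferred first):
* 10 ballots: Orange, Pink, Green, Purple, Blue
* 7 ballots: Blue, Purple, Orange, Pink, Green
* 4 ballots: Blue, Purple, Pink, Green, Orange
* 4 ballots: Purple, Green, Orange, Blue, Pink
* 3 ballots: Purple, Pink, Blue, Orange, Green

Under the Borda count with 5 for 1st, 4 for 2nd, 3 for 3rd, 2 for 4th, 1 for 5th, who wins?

Green: 10×3 + 7×1 + 4×2 + 4×4 + 3×1 = 64
Pink: 10×4 + 7×2 + 4×3 + 4×1 + 3×4 = 82
Purple: 10×2 + 7×4 + 4×4 + 4×5 + 3×5 = 99
Orange: 10×5 + 7×3 + 4×1 + 4×3 + 3×2 = 93
Blue: 10×1 + 7×5 + 4×5 + 4×2 + 3×3 = 82

Purple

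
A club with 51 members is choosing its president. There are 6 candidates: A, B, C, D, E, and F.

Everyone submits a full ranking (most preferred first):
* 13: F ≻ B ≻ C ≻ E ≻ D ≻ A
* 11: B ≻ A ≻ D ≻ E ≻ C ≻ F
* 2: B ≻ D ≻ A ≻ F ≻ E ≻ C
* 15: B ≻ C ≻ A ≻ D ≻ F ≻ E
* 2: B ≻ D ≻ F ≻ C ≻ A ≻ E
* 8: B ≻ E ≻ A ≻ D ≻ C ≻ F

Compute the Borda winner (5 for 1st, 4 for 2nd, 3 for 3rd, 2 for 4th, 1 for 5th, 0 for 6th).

B

A: 13×0 + 11×4 + 2×3 + 15×3 + 2×1 + 8×3 = 121
B: 13×4 + 11×5 + 2×5 + 15×5 + 2×5 + 8×5 = 242
C: 13×3 + 11×1 + 2×0 + 15×4 + 2×2 + 8×1 = 122
D: 13×1 + 11×3 + 2×4 + 15×2 + 2×4 + 8×2 = 108
E: 13×2 + 11×2 + 2×1 + 15×0 + 2×0 + 8×4 = 82
F: 13×5 + 11×0 + 2×2 + 15×1 + 2×3 + 8×0 = 90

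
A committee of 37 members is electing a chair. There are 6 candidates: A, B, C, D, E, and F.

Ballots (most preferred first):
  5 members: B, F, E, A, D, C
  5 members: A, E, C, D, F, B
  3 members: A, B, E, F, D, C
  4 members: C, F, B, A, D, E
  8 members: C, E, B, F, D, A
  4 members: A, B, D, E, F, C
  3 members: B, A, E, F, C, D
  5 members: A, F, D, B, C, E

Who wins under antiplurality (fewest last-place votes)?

Last-place votes: A 8, B 5, C 12, D 3, E 9, F 0.

F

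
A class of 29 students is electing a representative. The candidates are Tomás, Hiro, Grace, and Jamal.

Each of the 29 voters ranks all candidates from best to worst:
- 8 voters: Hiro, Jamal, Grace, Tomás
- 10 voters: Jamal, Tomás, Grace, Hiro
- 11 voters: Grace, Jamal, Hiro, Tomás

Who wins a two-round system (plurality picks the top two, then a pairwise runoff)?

Jamal

Round 1 first-place votes: Tomás 0, Hiro 8, Grace 11, Jamal 10. Grace and Jamal advance.
Runoff: Grace is ranked above Jamal on 11 ballots, Jamal above Grace on 18.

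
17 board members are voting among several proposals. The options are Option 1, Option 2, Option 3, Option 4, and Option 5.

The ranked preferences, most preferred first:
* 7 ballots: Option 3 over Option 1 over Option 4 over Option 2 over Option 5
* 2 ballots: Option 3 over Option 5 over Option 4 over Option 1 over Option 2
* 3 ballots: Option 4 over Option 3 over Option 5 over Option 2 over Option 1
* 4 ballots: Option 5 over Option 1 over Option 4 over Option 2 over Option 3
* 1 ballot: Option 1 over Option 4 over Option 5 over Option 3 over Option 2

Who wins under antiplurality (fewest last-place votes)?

Last-place votes: Option 1 3, Option 2 3, Option 3 4, Option 4 0, Option 5 7.

Option 4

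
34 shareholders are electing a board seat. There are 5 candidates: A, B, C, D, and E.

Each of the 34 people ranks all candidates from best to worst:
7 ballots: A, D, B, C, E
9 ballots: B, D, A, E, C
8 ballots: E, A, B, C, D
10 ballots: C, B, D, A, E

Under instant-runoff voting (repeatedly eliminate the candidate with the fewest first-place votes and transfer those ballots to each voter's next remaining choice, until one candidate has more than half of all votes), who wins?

Round 1: A 7, B 9, C 10, D 0, E 8. D eliminated.
Round 2: A 7, B 9, C 10, E 8. A eliminated.
Round 3: B 16, C 10, E 8. E eliminated.
Round 4: B 24, C 10. B has a majority (≥18).

B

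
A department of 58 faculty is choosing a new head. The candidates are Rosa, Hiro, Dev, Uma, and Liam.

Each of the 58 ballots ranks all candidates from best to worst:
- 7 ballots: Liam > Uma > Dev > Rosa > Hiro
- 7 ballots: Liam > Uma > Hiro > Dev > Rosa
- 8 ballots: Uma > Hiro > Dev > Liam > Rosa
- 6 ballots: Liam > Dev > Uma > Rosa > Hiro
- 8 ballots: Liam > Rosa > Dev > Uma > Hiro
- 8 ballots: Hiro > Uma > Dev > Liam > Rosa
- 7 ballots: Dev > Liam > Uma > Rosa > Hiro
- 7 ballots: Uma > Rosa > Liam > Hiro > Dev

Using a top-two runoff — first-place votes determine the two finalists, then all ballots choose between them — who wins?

Liam

Round 1 first-place votes: Rosa 0, Hiro 8, Dev 7, Uma 15, Liam 28. Liam and Uma advance.
Runoff: Liam is ranked above Uma on 35 ballots, Uma above Liam on 23.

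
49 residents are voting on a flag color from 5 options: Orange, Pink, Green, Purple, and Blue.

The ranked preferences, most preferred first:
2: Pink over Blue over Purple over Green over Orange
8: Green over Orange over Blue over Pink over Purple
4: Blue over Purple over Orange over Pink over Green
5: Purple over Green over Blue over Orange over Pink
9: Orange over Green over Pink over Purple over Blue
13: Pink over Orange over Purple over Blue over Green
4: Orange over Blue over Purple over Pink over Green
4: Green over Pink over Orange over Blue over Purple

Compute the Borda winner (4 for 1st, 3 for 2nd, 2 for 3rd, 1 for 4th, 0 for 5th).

Orange

Orange: 2×0 + 8×3 + 4×2 + 5×1 + 9×4 + 13×3 + 4×4 + 4×2 = 136
Pink: 2×4 + 8×1 + 4×1 + 5×0 + 9×2 + 13×4 + 4×1 + 4×3 = 106
Green: 2×1 + 8×4 + 4×0 + 5×3 + 9×3 + 13×0 + 4×0 + 4×4 = 92
Purple: 2×2 + 8×0 + 4×3 + 5×4 + 9×1 + 13×2 + 4×2 + 4×0 = 79
Blue: 2×3 + 8×2 + 4×4 + 5×2 + 9×0 + 13×1 + 4×3 + 4×1 = 77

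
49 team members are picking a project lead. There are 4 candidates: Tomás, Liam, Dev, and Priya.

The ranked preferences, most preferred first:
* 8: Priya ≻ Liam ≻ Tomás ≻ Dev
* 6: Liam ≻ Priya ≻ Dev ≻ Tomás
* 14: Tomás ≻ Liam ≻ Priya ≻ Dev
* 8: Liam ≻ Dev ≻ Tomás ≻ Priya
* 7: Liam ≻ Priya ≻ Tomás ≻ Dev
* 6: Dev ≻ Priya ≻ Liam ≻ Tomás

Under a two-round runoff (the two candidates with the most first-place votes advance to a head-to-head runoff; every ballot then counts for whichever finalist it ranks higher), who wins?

Round 1 first-place votes: Tomás 14, Liam 21, Dev 6, Priya 8. Liam and Tomás advance.
Runoff: Liam is ranked above Tomás on 35 ballots, Tomás above Liam on 14.

Liam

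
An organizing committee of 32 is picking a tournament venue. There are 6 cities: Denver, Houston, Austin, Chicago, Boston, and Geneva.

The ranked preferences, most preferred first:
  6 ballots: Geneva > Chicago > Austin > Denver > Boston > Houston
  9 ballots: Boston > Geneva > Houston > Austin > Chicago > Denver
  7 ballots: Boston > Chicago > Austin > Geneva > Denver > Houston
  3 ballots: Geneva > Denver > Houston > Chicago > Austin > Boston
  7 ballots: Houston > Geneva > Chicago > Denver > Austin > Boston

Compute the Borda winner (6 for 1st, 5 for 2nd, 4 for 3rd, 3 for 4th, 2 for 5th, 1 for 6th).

Denver: 6×3 + 9×1 + 7×2 + 3×5 + 7×3 = 77
Houston: 6×1 + 9×4 + 7×1 + 3×4 + 7×6 = 103
Austin: 6×4 + 9×3 + 7×4 + 3×2 + 7×2 = 99
Chicago: 6×5 + 9×2 + 7×5 + 3×3 + 7×4 = 120
Boston: 6×2 + 9×6 + 7×6 + 3×1 + 7×1 = 118
Geneva: 6×6 + 9×5 + 7×3 + 3×6 + 7×5 = 155

Geneva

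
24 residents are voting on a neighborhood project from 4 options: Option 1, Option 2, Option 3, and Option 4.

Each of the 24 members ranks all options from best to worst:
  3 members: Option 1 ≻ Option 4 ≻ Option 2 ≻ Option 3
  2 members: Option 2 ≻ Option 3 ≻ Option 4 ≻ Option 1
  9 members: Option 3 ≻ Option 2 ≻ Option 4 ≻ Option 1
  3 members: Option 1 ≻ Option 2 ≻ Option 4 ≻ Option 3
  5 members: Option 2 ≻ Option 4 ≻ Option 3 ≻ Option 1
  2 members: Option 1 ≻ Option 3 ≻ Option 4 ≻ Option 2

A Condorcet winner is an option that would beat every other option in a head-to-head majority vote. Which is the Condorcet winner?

Option 2 vs Option 1: 16–8
Option 2 vs Option 3: 13–11
Option 2 vs Option 4: 19–5
Option 2 beats every other option.

Option 2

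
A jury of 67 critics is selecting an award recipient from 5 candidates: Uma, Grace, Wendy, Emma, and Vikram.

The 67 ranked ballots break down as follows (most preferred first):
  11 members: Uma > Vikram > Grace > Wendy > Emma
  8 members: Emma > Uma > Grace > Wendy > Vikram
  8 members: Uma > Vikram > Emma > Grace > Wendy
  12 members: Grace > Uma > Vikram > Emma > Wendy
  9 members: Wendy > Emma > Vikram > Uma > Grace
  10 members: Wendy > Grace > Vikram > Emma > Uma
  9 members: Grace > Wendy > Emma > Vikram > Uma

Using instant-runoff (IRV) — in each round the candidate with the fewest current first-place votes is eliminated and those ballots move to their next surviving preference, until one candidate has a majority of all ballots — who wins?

Round 1: Uma 19, Grace 21, Wendy 19, Emma 8, Vikram 0. Vikram eliminated.
Round 2: Uma 19, Grace 21, Wendy 19, Emma 8. Emma eliminated.
Round 3: Uma 27, Grace 21, Wendy 19. Wendy eliminated.
Round 4: Uma 36, Grace 31. Uma has a majority (≥34).

Uma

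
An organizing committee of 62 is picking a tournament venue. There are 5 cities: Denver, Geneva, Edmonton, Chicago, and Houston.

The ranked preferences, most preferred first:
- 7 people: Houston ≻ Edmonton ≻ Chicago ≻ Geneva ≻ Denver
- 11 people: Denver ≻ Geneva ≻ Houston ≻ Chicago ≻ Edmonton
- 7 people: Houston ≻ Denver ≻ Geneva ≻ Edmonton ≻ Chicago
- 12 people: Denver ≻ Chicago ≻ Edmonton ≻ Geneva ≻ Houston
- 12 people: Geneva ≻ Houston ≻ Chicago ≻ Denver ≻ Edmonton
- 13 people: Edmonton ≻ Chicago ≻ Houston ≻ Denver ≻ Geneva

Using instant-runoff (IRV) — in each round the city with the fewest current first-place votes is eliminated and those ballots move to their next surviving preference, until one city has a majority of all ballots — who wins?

Houston

Round 1: Denver 23, Geneva 12, Edmonton 13, Chicago 0, Houston 14. Chicago eliminated.
Round 2: Denver 23, Geneva 12, Edmonton 13, Houston 14. Geneva eliminated.
Round 3: Denver 23, Edmonton 13, Houston 26. Edmonton eliminated.
Round 4: Denver 23, Houston 39. Houston has a majority (≥32).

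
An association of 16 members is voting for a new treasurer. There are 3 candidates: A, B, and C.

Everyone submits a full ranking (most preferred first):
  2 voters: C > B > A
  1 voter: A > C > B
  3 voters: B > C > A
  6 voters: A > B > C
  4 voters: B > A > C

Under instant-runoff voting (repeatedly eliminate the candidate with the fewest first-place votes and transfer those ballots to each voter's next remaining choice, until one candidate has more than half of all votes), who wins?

B

Round 1: A 7, B 7, C 2. C eliminated.
Round 2: A 7, B 9. B has a majority (≥9).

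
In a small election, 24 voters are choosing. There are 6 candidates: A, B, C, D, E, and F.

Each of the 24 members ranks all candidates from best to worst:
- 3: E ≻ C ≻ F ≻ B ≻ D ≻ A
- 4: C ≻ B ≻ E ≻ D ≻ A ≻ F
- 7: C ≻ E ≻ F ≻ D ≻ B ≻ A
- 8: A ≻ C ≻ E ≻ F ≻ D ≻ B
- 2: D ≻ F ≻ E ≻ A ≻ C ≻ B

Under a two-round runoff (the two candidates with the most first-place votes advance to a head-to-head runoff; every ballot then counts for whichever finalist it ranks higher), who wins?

C

Round 1 first-place votes: A 8, B 0, C 11, D 2, E 3, F 0. C and A advance.
Runoff: C is ranked above A on 14 ballots, A above C on 10.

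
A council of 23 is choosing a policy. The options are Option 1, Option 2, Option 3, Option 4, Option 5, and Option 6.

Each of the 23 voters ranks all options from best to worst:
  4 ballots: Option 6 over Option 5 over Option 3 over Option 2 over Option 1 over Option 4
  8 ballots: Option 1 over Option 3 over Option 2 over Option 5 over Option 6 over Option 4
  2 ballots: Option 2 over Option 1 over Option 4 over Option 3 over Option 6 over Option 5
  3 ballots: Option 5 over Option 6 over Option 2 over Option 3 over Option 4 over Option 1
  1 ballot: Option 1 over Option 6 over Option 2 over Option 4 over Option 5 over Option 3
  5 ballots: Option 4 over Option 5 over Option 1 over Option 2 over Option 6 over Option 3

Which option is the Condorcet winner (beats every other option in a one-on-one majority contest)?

Option 5 vs Option 1: 12–11
Option 5 vs Option 2: 12–11
Option 5 vs Option 3: 13–10
Option 5 vs Option 4: 15–8
Option 5 vs Option 6: 16–7
Option 5 beats every other option.

Option 5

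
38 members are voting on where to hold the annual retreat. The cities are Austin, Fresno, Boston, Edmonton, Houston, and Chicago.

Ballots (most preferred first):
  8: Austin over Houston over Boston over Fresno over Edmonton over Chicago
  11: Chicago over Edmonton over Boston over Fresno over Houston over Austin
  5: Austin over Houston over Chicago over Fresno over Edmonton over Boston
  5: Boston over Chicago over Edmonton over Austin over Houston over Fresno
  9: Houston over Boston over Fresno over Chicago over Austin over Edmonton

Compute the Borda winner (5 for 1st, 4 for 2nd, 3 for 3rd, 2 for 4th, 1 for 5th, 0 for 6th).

Austin: 8×5 + 11×0 + 5×5 + 5×2 + 9×1 = 84
Fresno: 8×2 + 11×2 + 5×2 + 5×0 + 9×3 = 75
Boston: 8×3 + 11×3 + 5×0 + 5×5 + 9×4 = 118
Edmonton: 8×1 + 11×4 + 5×1 + 5×3 + 9×0 = 72
Houston: 8×4 + 11×1 + 5×4 + 5×1 + 9×5 = 113
Chicago: 8×0 + 11×5 + 5×3 + 5×4 + 9×2 = 108

Boston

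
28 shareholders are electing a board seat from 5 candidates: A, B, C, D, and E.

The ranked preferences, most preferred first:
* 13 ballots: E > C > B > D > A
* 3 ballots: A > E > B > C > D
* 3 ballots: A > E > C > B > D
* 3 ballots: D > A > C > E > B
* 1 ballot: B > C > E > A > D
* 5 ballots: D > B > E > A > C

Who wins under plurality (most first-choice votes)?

First-place votes: A 6, B 1, C 0, D 8, E 13.

E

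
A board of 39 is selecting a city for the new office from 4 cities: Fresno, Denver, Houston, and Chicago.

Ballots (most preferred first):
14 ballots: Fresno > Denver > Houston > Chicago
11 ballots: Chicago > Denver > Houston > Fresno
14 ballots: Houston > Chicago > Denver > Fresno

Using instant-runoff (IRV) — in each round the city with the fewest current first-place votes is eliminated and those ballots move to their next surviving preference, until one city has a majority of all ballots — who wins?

Round 1: Fresno 14, Denver 0, Houston 14, Chicago 11. Denver eliminated.
Round 2: Fresno 14, Houston 14, Chicago 11. Chicago eliminated.
Round 3: Fresno 14, Houston 25. Houston has a majority (≥20).

Houston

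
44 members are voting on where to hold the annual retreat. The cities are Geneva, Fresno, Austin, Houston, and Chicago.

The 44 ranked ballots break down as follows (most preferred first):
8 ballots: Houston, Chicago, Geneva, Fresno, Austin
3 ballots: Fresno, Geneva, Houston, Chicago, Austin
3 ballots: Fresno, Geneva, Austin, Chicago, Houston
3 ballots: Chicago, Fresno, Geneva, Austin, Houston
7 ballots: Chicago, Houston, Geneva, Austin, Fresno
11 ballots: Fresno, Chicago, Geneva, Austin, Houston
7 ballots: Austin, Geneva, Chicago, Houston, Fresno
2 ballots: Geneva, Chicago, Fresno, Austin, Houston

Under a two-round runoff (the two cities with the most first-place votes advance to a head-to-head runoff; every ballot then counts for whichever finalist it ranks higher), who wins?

Chicago

Round 1 first-place votes: Geneva 2, Fresno 17, Austin 7, Houston 8, Chicago 10. Fresno and Chicago advance.
Runoff: Fresno is ranked above Chicago on 17 ballots, Chicago above Fresno on 27.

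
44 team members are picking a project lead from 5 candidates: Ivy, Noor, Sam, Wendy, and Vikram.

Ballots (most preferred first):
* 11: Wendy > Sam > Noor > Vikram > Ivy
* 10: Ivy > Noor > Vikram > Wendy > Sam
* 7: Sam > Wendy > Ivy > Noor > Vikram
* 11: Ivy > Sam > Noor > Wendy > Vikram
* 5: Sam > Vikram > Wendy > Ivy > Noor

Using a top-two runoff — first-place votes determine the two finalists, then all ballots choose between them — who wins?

Sam

Round 1 first-place votes: Ivy 21, Noor 0, Sam 12, Wendy 11, Vikram 0. Ivy and Sam advance.
Runoff: Ivy is ranked above Sam on 21 ballots, Sam above Ivy on 23.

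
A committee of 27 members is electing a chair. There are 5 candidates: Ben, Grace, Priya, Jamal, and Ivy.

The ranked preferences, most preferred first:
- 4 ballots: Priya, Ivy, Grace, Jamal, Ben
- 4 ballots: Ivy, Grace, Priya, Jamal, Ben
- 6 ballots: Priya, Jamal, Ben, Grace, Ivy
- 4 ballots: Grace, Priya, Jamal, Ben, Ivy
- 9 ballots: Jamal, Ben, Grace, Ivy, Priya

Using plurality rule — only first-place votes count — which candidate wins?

Priya

First-place votes: Ben 0, Grace 4, Priya 10, Jamal 9, Ivy 4.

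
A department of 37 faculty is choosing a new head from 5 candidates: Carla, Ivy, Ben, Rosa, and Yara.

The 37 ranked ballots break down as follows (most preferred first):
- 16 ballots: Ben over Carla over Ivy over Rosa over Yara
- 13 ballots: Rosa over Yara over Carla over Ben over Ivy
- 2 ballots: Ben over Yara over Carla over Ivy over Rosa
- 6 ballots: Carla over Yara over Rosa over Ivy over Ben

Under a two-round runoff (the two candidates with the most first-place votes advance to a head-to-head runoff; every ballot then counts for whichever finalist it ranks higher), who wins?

Round 1 first-place votes: Carla 6, Ivy 0, Ben 18, Rosa 13, Yara 0. Ben and Rosa advance.
Runoff: Ben is ranked above Rosa on 18 ballots, Rosa above Ben on 19.

Rosa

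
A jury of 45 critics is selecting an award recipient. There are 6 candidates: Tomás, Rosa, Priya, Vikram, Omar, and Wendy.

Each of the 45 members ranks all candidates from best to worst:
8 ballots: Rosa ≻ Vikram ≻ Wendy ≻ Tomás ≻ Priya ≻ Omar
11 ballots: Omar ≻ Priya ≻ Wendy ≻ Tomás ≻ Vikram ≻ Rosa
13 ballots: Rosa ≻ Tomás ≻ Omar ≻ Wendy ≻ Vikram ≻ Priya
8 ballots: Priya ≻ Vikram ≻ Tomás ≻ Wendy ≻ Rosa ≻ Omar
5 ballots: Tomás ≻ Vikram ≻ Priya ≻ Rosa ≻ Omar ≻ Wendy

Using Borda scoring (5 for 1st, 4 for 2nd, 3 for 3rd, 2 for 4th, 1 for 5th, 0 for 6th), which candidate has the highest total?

Tomás: 8×2 + 11×2 + 13×4 + 8×3 + 5×5 = 139
Rosa: 8×5 + 11×0 + 13×5 + 8×1 + 5×2 = 123
Priya: 8×1 + 11×4 + 13×0 + 8×5 + 5×3 = 107
Vikram: 8×4 + 11×1 + 13×1 + 8×4 + 5×4 = 108
Omar: 8×0 + 11×5 + 13×3 + 8×0 + 5×1 = 99
Wendy: 8×3 + 11×3 + 13×2 + 8×2 + 5×0 = 99

Tomás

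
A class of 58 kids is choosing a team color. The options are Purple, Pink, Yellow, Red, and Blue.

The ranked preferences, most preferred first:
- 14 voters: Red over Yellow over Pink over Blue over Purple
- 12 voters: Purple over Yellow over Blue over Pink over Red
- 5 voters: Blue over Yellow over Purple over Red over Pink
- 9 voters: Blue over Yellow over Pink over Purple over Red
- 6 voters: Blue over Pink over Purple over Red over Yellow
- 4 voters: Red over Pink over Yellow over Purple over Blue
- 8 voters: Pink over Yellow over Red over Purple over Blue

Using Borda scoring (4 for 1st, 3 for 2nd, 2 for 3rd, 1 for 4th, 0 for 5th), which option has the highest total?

Purple: 14×0 + 12×4 + 5×2 + 9×1 + 6×2 + 4×1 + 8×1 = 91
Pink: 14×2 + 12×1 + 5×0 + 9×2 + 6×3 + 4×3 + 8×4 = 120
Yellow: 14×3 + 12×3 + 5×3 + 9×3 + 6×0 + 4×2 + 8×3 = 152
Red: 14×4 + 12×0 + 5×1 + 9×0 + 6×1 + 4×4 + 8×2 = 99
Blue: 14×1 + 12×2 + 5×4 + 9×4 + 6×4 + 4×0 + 8×0 = 118

Yellow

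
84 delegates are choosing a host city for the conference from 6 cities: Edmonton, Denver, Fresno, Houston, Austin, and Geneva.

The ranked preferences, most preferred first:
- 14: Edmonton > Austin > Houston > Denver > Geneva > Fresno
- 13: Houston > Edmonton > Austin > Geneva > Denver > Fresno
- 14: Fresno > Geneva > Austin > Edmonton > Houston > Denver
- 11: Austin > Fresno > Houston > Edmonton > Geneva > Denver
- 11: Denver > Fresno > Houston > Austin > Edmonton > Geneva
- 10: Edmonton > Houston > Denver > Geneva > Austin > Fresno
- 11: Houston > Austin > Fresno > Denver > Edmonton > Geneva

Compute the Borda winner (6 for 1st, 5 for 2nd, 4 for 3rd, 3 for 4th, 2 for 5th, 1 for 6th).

Edmonton: 14×6 + 13×5 + 14×3 + 11×3 + 11×2 + 10×6 + 11×2 = 328
Denver: 14×3 + 13×2 + 14×1 + 11×1 + 11×6 + 10×4 + 11×3 = 232
Fresno: 14×1 + 13×1 + 14×6 + 11×5 + 11×5 + 10×1 + 11×4 = 275
Houston: 14×4 + 13×6 + 14×2 + 11×4 + 11×4 + 10×5 + 11×6 = 366
Austin: 14×5 + 13×4 + 14×4 + 11×6 + 11×3 + 10×2 + 11×5 = 352
Geneva: 14×2 + 13×3 + 14×5 + 11×2 + 11×1 + 10×3 + 11×1 = 211

Houston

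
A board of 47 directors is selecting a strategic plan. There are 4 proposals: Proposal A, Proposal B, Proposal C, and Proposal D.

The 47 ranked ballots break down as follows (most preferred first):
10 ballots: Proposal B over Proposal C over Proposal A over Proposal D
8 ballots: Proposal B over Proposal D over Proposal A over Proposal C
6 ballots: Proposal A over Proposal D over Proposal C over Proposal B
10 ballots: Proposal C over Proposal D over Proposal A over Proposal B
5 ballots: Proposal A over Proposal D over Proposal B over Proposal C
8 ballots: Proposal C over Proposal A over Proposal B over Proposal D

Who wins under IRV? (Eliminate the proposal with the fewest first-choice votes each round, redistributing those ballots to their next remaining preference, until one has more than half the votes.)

Proposal C

Round 1: Proposal A 11, Proposal B 18, Proposal C 18, Proposal D 0. Proposal D eliminated.
Round 2: Proposal A 11, Proposal B 18, Proposal C 18. Proposal A eliminated.
Round 3: Proposal B 23, Proposal C 24. Proposal C has a majority (≥24).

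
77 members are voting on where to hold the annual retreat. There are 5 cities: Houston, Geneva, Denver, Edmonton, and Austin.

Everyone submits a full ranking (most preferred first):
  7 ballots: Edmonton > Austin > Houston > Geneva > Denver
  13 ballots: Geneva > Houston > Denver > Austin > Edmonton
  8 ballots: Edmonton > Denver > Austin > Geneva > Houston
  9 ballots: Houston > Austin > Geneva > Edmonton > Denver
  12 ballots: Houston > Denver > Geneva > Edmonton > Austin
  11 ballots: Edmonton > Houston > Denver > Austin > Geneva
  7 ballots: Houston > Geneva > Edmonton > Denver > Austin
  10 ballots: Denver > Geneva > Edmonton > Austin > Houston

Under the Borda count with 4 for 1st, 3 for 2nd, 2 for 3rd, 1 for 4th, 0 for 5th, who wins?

Houston

Houston: 7×2 + 13×3 + 8×0 + 9×4 + 12×4 + 11×3 + 7×4 + 10×0 = 198
Geneva: 7×1 + 13×4 + 8×1 + 9×2 + 12×2 + 11×0 + 7×3 + 10×3 = 160
Denver: 7×0 + 13×2 + 8×3 + 9×0 + 12×3 + 11×2 + 7×1 + 10×4 = 155
Edmonton: 7×4 + 13×0 + 8×4 + 9×1 + 12×1 + 11×4 + 7×2 + 10×2 = 159
Austin: 7×3 + 13×1 + 8×2 + 9×3 + 12×0 + 11×1 + 7×0 + 10×1 = 98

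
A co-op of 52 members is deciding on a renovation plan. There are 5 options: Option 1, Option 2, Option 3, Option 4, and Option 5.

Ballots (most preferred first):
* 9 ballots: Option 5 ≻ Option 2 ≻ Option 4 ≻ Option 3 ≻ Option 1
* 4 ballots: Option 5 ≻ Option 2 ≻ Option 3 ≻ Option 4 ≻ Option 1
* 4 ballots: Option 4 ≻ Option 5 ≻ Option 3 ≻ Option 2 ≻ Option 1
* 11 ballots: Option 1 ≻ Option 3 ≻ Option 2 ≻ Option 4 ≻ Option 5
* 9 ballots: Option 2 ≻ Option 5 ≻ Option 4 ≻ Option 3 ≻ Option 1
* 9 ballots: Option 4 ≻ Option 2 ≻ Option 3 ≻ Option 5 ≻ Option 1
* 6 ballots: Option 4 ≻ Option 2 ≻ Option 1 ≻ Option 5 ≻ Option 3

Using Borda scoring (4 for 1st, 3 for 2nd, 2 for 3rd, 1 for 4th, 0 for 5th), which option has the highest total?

Option 2

Option 1: 9×0 + 4×0 + 4×0 + 11×4 + 9×0 + 9×0 + 6×2 = 56
Option 2: 9×3 + 4×3 + 4×1 + 11×2 + 9×4 + 9×3 + 6×3 = 146
Option 3: 9×1 + 4×2 + 4×2 + 11×3 + 9×1 + 9×2 + 6×0 = 85
Option 4: 9×2 + 4×1 + 4×4 + 11×1 + 9×2 + 9×4 + 6×4 = 127
Option 5: 9×4 + 4×4 + 4×3 + 11×0 + 9×3 + 9×1 + 6×1 = 106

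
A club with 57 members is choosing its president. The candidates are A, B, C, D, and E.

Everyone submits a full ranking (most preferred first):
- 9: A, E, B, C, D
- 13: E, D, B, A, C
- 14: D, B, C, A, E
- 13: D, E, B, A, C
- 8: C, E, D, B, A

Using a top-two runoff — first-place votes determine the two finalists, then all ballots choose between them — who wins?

E

Round 1 first-place votes: A 9, B 0, C 8, D 27, E 13. D and E advance.
Runoff: D is ranked above E on 27 ballots, E above D on 30.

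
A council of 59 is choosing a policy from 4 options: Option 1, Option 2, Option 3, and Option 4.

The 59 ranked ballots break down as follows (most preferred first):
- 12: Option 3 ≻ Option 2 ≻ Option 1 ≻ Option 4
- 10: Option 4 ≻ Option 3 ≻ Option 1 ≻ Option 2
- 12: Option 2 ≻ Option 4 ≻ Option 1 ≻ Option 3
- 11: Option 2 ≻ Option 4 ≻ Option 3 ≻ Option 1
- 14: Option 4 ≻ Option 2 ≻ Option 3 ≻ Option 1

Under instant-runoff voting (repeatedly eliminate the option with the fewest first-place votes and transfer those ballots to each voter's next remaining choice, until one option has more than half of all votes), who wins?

Option 2

Round 1: Option 1 0, Option 2 23, Option 3 12, Option 4 24. Option 1 eliminated.
Round 2: Option 2 23, Option 3 12, Option 4 24. Option 3 eliminated.
Round 3: Option 2 35, Option 4 24. Option 2 has a majority (≥30).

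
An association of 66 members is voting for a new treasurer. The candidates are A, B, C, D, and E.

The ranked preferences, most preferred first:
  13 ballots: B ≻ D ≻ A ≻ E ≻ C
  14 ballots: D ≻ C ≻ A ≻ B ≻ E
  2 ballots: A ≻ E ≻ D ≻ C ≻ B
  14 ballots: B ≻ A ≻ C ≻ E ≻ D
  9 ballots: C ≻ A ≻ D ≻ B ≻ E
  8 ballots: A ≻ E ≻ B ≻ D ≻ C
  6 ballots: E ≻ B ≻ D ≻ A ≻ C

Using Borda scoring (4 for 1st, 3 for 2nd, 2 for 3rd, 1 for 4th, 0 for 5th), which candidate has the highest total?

A

A: 13×2 + 14×2 + 2×4 + 14×3 + 9×3 + 8×4 + 6×1 = 169
B: 13×4 + 14×1 + 2×0 + 14×4 + 9×1 + 8×2 + 6×3 = 165
C: 13×0 + 14×3 + 2×1 + 14×2 + 9×4 + 8×0 + 6×0 = 108
D: 13×3 + 14×4 + 2×2 + 14×0 + 9×2 + 8×1 + 6×2 = 137
E: 13×1 + 14×0 + 2×3 + 14×1 + 9×0 + 8×3 + 6×4 = 81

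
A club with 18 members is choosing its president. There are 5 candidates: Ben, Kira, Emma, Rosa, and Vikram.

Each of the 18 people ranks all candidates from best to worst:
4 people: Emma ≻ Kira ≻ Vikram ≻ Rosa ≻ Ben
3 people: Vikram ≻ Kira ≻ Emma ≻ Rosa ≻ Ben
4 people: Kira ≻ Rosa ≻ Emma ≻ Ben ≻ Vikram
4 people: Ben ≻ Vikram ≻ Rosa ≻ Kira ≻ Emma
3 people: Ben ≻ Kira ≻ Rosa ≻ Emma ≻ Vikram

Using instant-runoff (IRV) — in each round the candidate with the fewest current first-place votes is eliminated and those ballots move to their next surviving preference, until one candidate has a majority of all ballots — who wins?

Round 1: Ben 7, Kira 4, Emma 4, Rosa 0, Vikram 3. Rosa eliminated.
Round 2: Ben 7, Kira 4, Emma 4, Vikram 3. Vikram eliminated.
Round 3: Ben 7, Kira 7, Emma 4. Emma eliminated.
Round 4: Ben 7, Kira 11. Kira has a majority (≥10).

Kira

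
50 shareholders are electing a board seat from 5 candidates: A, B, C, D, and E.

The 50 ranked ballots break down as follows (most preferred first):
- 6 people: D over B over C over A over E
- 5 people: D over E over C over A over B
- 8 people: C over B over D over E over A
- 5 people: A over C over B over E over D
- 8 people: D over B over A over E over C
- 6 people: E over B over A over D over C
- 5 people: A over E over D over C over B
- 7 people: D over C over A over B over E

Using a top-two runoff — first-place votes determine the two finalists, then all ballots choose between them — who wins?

Round 1 first-place votes: A 10, B 0, C 8, D 26, E 6. D and A advance.
Runoff: D is ranked above A on 34 ballots, A above D on 16.

D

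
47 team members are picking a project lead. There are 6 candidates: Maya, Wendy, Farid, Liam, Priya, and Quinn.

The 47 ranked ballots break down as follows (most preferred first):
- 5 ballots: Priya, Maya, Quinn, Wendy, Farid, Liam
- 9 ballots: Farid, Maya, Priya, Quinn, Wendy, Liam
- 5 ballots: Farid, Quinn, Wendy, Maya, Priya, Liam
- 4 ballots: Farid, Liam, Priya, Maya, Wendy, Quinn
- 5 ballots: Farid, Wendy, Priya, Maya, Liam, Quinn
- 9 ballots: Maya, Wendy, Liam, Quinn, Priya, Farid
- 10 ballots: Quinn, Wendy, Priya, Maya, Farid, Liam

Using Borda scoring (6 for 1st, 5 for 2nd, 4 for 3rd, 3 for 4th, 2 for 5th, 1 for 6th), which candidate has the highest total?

Maya

Maya: 5×5 + 9×5 + 5×3 + 4×3 + 5×3 + 9×6 + 10×3 = 196
Wendy: 5×3 + 9×2 + 5×4 + 4×2 + 5×5 + 9×5 + 10×5 = 181
Farid: 5×2 + 9×6 + 5×6 + 4×6 + 5×6 + 9×1 + 10×2 = 177
Liam: 5×1 + 9×1 + 5×1 + 4×5 + 5×2 + 9×4 + 10×1 = 95
Priya: 5×6 + 9×4 + 5×2 + 4×4 + 5×4 + 9×2 + 10×4 = 170
Quinn: 5×4 + 9×3 + 5×5 + 4×1 + 5×1 + 9×3 + 10×6 = 168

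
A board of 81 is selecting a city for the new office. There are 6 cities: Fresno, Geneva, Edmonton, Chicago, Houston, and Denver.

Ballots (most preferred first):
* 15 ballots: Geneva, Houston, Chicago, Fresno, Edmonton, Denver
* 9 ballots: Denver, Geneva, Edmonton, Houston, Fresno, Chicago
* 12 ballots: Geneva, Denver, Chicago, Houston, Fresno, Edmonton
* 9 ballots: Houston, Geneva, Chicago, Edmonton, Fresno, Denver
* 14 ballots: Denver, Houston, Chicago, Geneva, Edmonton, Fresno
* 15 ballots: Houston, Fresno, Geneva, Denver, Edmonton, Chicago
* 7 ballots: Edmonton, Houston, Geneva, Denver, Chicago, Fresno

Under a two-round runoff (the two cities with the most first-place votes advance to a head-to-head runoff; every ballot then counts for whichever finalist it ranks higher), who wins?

Round 1 first-place votes: Fresno 0, Geneva 27, Edmonton 7, Chicago 0, Houston 24, Denver 23. Geneva and Houston advance.
Runoff: Geneva is ranked above Houston on 36 ballots, Houston above Geneva on 45.

Houston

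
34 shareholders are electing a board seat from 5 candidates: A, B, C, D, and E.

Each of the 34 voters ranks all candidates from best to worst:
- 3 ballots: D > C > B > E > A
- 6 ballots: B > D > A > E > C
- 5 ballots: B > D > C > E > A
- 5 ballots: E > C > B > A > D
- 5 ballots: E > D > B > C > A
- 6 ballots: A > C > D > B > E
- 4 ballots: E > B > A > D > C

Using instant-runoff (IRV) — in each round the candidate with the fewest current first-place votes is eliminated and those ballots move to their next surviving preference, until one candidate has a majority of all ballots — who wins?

Round 1: A 6, B 11, C 0, D 3, E 14. C eliminated.
Round 2: A 6, B 11, D 3, E 14. D eliminated.
Round 3: A 6, B 14, E 14. A eliminated.
Round 4: B 20, E 14. B has a majority (≥18).

B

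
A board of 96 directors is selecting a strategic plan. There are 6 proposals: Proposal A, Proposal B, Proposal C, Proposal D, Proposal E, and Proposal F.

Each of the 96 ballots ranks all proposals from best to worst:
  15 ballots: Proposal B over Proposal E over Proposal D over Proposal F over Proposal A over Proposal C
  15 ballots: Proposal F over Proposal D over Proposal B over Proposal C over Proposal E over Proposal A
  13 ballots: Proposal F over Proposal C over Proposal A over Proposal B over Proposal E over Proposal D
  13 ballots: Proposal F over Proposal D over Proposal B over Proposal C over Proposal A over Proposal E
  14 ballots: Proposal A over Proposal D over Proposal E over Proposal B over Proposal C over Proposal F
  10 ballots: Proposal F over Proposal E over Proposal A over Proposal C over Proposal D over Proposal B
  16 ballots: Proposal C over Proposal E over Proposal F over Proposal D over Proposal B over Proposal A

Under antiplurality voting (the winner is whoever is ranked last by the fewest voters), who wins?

Last-place votes: Proposal A 31, Proposal B 10, Proposal C 15, Proposal D 13, Proposal E 13, Proposal F 14.

Proposal B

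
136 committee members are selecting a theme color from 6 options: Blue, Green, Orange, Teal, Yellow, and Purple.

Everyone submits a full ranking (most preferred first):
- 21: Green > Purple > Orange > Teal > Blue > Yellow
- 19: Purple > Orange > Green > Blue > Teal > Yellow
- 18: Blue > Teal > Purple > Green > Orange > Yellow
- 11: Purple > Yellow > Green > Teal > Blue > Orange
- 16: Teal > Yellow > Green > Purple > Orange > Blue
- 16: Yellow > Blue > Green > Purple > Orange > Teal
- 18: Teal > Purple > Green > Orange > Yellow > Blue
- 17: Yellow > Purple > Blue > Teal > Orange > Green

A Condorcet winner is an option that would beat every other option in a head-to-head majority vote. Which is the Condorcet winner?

Purple

Purple vs Blue: 102–34
Purple vs Green: 83–53
Purple vs Orange: 136–0
Purple vs Teal: 84–52
Purple vs Yellow: 87–49
Purple beats every other option.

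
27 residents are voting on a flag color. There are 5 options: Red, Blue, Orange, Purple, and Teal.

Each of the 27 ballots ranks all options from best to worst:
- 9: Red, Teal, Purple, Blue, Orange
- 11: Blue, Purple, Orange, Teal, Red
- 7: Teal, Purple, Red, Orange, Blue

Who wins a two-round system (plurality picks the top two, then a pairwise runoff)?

Red

Round 1 first-place votes: Red 9, Blue 11, Orange 0, Purple 0, Teal 7. Blue and Red advance.
Runoff: Blue is ranked above Red on 11 ballots, Red above Blue on 16.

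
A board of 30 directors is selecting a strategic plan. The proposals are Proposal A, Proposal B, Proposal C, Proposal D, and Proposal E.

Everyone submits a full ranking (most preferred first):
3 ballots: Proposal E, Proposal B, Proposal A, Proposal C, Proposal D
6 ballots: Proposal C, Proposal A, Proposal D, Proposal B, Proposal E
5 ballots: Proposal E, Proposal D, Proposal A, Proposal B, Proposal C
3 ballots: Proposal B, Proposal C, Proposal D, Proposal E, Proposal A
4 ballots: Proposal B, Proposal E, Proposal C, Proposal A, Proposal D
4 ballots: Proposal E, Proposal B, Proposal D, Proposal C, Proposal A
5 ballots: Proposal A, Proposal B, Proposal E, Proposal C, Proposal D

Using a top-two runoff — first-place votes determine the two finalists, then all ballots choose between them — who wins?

Proposal B

Round 1 first-place votes: Proposal A 5, Proposal B 7, Proposal C 6, Proposal D 0, Proposal E 12. Proposal E and Proposal B advance.
Runoff: Proposal E is ranked above Proposal B on 12 ballots, Proposal B above Proposal E on 18.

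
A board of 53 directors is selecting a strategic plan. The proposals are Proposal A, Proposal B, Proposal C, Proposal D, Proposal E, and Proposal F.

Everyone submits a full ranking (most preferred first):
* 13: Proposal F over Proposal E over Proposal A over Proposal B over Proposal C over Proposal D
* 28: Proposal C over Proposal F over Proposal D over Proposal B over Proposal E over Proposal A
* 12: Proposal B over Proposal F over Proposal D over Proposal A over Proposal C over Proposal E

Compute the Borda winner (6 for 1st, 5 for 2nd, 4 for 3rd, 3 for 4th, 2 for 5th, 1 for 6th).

Proposal F

Proposal A: 13×4 + 28×1 + 12×3 = 116
Proposal B: 13×3 + 28×3 + 12×6 = 195
Proposal C: 13×2 + 28×6 + 12×2 = 218
Proposal D: 13×1 + 28×4 + 12×4 = 173
Proposal E: 13×5 + 28×2 + 12×1 = 133
Proposal F: 13×6 + 28×5 + 12×5 = 278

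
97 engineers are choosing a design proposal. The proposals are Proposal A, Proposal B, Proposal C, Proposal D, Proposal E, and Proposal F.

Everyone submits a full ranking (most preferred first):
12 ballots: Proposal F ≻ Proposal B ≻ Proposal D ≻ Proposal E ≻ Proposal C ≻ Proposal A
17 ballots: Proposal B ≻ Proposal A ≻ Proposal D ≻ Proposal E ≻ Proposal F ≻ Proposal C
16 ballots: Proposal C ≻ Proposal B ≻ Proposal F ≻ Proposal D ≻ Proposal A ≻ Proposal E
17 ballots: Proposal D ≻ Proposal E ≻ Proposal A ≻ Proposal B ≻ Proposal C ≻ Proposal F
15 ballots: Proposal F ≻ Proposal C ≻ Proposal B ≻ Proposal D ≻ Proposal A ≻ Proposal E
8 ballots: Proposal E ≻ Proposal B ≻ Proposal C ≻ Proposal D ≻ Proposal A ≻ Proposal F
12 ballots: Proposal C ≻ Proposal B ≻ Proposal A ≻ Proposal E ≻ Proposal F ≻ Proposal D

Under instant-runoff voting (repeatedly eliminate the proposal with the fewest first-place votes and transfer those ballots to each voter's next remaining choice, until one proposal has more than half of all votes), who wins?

Proposal B

Round 1: Proposal A 0, Proposal B 17, Proposal C 28, Proposal D 17, Proposal E 8, Proposal F 27. Proposal A eliminated.
Round 2: Proposal B 17, Proposal C 28, Proposal D 17, Proposal E 8, Proposal F 27. Proposal E eliminated.
Round 3: Proposal B 25, Proposal C 28, Proposal D 17, Proposal F 27. Proposal D eliminated.
Round 4: Proposal B 42, Proposal C 28, Proposal F 27. Proposal F eliminated.
Round 5: Proposal B 54, Proposal C 43. Proposal B has a majority (≥49).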